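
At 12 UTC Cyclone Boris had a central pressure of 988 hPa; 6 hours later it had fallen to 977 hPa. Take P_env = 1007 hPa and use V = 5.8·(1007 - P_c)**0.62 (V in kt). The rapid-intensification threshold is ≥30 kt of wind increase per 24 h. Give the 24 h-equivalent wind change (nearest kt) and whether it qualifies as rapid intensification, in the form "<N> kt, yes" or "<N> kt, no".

V₁: ΔP = 19, V ≈ 5.8 × 19^0.62 ≈ 36.00 kt.
V₂: ΔP = 30, V ≈ 5.8 × 30^0.62 ≈ 47.78 kt.
ΔV over 6 h = 11.78 kt → 24 h equivalent = 11.78 × 24/6 ≈ 47.12 kt.
47 kt ≥ 30 kt ⇒ rapid intensification.

47 kt, yes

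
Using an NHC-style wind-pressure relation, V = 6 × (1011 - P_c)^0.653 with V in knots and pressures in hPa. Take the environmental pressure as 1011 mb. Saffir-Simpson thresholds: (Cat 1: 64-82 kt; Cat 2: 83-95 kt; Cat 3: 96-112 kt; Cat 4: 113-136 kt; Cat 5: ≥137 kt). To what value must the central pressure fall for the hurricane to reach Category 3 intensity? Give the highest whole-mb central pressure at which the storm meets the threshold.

941 mb

Category 3 begins at V = 96 kt.
Required ΔP = (96/6)^(1/0.653) = 16.000^1.531 ≈ 69.82 mb.
P_c ≤ 1011 − 69.82 = 941.18, so the highest integer P_c is 941 mb.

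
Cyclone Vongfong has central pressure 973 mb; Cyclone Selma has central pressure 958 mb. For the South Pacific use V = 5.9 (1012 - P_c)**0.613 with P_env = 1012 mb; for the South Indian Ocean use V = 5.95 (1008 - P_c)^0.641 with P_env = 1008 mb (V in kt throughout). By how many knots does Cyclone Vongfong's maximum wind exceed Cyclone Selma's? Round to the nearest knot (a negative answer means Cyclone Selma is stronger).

-17 kt

Cyclone Vongfong: ΔP = 39; V ≈ 5.9 × 39^0.613 ≈ 55.74 kt.
Cyclone Selma: ΔP = 50; V ≈ 5.95 × 50^0.641 ≈ 73.04 kt.
Difference ≈ 55.74 − 73.04 = -17.30 → -17 kt.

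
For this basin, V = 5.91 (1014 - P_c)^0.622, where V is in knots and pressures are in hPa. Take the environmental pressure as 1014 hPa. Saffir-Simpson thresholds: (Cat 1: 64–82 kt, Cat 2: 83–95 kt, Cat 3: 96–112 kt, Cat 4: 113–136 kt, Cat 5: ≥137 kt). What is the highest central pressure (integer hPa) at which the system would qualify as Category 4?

Category 4 begins at V = 113 kt.
Required ΔP = (113/5.91)^(1/0.622) = 19.120^1.608 ≈ 114.89 hPa.
P_c ≤ 1014 − 114.89 = 899.11, so the highest integer P_c is 899 hPa.

899 hPa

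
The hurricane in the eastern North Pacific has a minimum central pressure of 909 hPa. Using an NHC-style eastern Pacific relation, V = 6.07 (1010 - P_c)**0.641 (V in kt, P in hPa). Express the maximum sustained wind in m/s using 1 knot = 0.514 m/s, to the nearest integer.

ΔP = 1010 − 909 = 101 hPa.
V ≈ 6.07 × 101^0.641 = 6.07 × 19.265 ≈ 116.939 kt.
116.939 × 0.514 ≈ 60.11 m/s → 60 m/s.

60 m/s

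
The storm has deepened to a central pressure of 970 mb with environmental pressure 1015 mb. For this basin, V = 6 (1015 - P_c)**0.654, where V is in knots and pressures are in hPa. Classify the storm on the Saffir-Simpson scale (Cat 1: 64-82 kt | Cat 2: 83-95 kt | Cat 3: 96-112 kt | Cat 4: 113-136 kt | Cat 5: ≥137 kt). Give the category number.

1

ΔP = 1015 − 970 = 45 mb.
V ≈ 6 × 45^0.654 = 6 × 12.06 ≈ 72 kt.
72 kt falls in the Category 1 band.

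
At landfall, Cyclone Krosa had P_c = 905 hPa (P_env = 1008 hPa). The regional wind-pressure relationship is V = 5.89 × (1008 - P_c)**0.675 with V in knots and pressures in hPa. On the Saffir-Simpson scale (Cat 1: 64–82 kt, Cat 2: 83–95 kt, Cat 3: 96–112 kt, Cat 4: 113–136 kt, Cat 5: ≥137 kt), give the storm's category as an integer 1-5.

4

ΔP = 1008 − 905 = 103 hPa.
V ≈ 5.89 × 103^0.675 = 5.89 × 22.84 ≈ 135 kt.
135 kt falls in the Category 4 band.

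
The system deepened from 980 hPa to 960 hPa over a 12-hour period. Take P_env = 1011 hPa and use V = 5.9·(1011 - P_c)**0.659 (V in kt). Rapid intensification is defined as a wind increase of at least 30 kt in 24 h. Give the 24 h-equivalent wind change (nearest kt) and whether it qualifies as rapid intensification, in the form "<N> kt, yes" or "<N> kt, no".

44 kt, yes

V₁: ΔP = 31, V ≈ 5.9 × 31^0.659 ≈ 56.71 kt.
V₂: ΔP = 51, V ≈ 5.9 × 51^0.659 ≈ 78.73 kt.
ΔV over 12 h = 22.02 kt → 24 h equivalent = 22.02 × 24/12 ≈ 44.04 kt.
44 kt ≥ 30 kt ⇒ rapid intensification.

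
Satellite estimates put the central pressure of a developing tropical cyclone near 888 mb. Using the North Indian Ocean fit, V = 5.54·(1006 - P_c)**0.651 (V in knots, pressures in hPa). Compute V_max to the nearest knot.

ΔP = 1006 − 888 = 118 mb.
118^0.651 ≈ 22.325.
V ≈ 5.54 × 22.325 ≈ 123.7 kt.

124 kt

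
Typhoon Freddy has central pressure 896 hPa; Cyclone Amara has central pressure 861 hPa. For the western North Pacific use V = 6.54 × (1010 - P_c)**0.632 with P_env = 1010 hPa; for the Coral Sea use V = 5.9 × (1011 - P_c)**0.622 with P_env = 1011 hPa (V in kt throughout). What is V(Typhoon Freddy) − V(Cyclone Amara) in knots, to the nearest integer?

Typhoon Freddy: ΔP = 114; V ≈ 6.54 × 114^0.632 ≈ 130.48 kt.
Cyclone Amara: ΔP = 150; V ≈ 5.9 × 150^0.622 ≈ 133.16 kt.
Difference ≈ 130.48 − 133.16 = -2.68 → -3 kt.

-3 kt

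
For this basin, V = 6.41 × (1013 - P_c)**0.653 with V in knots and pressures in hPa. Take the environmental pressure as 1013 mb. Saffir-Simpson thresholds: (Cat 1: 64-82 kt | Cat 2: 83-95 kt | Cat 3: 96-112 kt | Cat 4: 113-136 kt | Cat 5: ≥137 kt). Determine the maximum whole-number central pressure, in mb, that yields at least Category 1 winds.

979 mb

Category 1 begins at V = 64 kt.
Required ΔP = (64/6.41)^(1/0.653) = 9.984^1.531 ≈ 33.91 mb.
P_c ≤ 1013 − 33.91 = 979.09, so the highest integer P_c is 979 mb.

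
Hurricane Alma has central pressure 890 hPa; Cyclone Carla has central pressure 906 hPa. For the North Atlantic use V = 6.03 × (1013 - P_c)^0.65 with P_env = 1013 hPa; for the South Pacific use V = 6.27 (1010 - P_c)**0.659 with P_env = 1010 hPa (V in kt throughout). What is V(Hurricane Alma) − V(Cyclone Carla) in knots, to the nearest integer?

4 kt

Hurricane Alma: ΔP = 123; V ≈ 6.03 × 123^0.65 ≈ 137.64 kt.
Cyclone Carla: ΔP = 104; V ≈ 6.27 × 104^0.659 ≈ 133.81 kt.
Difference ≈ 137.64 − 133.81 = 3.83 → 4 kt.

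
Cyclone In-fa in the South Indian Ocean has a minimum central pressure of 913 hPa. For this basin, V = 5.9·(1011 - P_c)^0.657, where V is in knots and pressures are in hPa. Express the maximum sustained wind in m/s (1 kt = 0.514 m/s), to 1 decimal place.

61.7 m/s

ΔP = 1011 − 913 = 98 hPa.
V ≈ 5.9 × 98^0.657 = 5.9 × 20.335 ≈ 119.974 kt.
119.974 × 0.514 ≈ 61.67 m/s → 61.7 m/s.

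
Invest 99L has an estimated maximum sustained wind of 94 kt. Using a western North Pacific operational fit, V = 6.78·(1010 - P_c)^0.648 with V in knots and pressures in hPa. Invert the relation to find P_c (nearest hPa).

952 hPa

ΔP = (V / 6.78)^(1/0.648) = (94/6.78)^1.543.
94/6.78 = 13.864; 13.864^1.543 ≈ 57.83 hPa.
P_c = 1010 − 57.83 = 952.17 ≈ 952 hPa.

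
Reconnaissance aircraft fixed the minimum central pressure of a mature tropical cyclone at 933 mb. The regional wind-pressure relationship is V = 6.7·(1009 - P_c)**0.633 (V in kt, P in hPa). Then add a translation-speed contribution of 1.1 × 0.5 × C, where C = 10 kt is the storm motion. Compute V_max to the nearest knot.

ΔP = 1009 − 933 = 76 mb.
76^0.633 ≈ 15.508.
V ≈ 6.7 × 15.508 ≈ 103.9 kt.
Translation term: 1.1 × 0.5 × 10 = 5.5 kt.
Corrected V ≈ 109.4 kt → 109 kt.

109 kt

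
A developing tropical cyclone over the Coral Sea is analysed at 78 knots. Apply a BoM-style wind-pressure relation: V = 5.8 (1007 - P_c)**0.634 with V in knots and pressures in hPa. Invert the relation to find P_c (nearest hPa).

947 hPa

ΔP = (V / 5.8)^(1/0.634) = (78/5.8)^1.577.
78/5.8 = 13.448; 13.448^1.577 ≈ 60.29 hPa.
P_c = 1007 − 60.29 = 946.71 ≈ 947 hPa.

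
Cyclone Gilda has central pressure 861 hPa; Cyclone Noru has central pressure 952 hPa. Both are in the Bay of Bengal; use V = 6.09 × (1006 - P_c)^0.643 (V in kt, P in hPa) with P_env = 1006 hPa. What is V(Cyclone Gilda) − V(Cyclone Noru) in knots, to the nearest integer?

Cyclone Gilda: ΔP = 145; V ≈ 6.09 × 145^0.643 ≈ 149.41 kt.
Cyclone Noru: ΔP = 54; V ≈ 6.09 × 54^0.643 ≈ 79.17 kt.
Difference ≈ 149.41 − 79.17 = 70.24 → 70 kt.

70 kt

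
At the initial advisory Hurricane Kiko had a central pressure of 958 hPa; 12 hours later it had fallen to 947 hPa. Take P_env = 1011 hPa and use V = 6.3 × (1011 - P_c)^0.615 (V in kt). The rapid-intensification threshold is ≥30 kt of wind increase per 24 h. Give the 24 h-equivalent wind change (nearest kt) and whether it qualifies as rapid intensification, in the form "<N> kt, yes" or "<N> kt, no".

18 kt, no

V₁: ΔP = 53, V ≈ 6.3 × 53^0.615 ≈ 72.41 kt.
V₂: ΔP = 64, V ≈ 6.3 × 64^0.615 ≈ 81.31 kt.
ΔV over 12 h = 8.90 kt → 24 h equivalent = 8.90 × 24/12 ≈ 17.80 kt.
18 kt < 30 kt ⇒ not rapid intensification.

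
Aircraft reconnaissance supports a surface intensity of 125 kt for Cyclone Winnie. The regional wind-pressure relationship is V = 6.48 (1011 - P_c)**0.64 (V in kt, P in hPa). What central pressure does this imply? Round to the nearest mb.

ΔP = (V / 6.48)^(1/0.64) = (125/6.48)^1.562.
125/6.48 = 19.290; 19.290^1.562 ≈ 101.94 mb.
P_c = 1011 − 101.94 = 909.06 ≈ 909 mb.

909 mb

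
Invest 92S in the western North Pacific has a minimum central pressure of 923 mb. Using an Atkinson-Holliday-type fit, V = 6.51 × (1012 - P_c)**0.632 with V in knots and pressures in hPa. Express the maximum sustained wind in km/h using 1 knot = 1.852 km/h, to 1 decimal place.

ΔP = 1012 − 923 = 89 mb.
V ≈ 6.51 × 89^0.632 = 6.51 × 17.061 ≈ 111.070 kt.
111.070 × 1.852 ≈ 205.70 km/h → 205.7 km/h.

205.7 km/h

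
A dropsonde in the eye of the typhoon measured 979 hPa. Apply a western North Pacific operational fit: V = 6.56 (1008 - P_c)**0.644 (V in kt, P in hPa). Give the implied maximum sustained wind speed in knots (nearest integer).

ΔP = 1008 − 979 = 29 hPa.
29^0.644 ≈ 8.745.
V ≈ 6.56 × 8.745 ≈ 57.4 kt.

57 kt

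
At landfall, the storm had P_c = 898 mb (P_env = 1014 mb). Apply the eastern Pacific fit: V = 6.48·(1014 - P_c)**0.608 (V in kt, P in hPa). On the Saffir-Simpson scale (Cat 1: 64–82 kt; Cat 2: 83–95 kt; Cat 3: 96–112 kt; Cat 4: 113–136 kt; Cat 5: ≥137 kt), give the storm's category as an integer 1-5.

ΔP = 1014 − 898 = 116 mb.
V ≈ 6.48 × 116^0.608 = 6.48 × 18.00 ≈ 117 kt.
117 kt falls in the Category 4 band.

4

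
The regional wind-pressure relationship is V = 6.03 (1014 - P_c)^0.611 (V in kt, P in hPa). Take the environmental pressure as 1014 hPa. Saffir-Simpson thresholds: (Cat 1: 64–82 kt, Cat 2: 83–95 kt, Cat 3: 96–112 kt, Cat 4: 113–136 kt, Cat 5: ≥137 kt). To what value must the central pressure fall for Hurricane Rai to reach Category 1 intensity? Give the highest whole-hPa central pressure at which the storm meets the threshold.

Category 1 begins at V = 64 kt.
Required ΔP = (64/6.03)^(1/0.611) = 10.614^1.637 ≈ 47.75 hPa.
P_c ≤ 1014 − 47.75 = 966.25, so the highest integer P_c is 966 hPa.

966 hPa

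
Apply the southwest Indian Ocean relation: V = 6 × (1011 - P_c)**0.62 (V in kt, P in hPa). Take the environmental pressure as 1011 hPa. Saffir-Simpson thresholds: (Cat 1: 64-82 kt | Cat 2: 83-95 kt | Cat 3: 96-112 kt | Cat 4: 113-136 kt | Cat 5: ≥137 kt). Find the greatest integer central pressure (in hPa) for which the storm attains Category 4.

Category 4 begins at V = 113 kt.
Required ΔP = (113/6)^(1/0.62) = 18.833^1.613 ≈ 113.85 hPa.
P_c ≤ 1011 − 113.85 = 897.15, so the highest integer P_c is 897 hPa.

897 hPa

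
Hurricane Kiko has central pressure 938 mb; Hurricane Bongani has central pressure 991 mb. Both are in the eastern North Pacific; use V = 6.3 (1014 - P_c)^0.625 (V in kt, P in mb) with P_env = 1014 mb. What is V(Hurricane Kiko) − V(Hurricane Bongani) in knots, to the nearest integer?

Hurricane Kiko: ΔP = 76; V ≈ 6.3 × 76^0.625 ≈ 94.37 kt.
Hurricane Bongani: ΔP = 23; V ≈ 6.3 × 23^0.625 ≈ 44.71 kt.
Difference ≈ 94.37 − 44.71 = 49.66 → 50 kt.

50 kt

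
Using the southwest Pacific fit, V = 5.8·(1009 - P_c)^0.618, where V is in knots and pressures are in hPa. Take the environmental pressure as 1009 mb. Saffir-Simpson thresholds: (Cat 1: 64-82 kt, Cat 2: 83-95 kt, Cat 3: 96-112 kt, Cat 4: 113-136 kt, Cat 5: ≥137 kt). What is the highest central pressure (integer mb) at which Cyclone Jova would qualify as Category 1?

960 mb

Category 1 begins at V = 64 kt.
Required ΔP = (64/5.8)^(1/0.618) = 11.034^1.618 ≈ 48.67 mb.
P_c ≤ 1009 − 48.67 = 960.33, so the highest integer P_c is 960 mb.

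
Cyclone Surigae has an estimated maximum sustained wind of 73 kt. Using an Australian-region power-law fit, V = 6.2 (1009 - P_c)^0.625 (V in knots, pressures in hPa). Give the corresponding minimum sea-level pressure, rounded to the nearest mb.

957 mb

ΔP = (V / 6.2)^(1/0.625) = (73/6.2)^1.600.
73/6.2 = 11.774; 11.774^1.600 ≈ 51.70 mb.
P_c = 1009 − 51.70 = 957.30 ≈ 957 mb.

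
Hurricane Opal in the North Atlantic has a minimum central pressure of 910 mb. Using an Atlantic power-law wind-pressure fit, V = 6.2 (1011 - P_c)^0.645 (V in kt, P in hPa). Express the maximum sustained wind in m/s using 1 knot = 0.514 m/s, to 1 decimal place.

62.5 m/s

ΔP = 1011 − 910 = 101 mb.
V ≈ 6.2 × 101^0.645 = 6.2 × 19.624 ≈ 121.669 kt.
121.669 × 0.514 ≈ 62.54 m/s → 62.5 m/s.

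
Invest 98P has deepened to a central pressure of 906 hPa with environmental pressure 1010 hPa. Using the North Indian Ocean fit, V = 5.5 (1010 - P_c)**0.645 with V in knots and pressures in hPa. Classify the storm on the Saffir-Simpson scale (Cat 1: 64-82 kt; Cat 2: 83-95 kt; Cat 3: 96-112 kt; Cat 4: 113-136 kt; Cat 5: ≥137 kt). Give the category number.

3

ΔP = 1010 − 906 = 104 hPa.
V ≈ 5.5 × 104^0.645 = 5.5 × 20.00 ≈ 110 kt.
110 kt falls in the Category 3 band.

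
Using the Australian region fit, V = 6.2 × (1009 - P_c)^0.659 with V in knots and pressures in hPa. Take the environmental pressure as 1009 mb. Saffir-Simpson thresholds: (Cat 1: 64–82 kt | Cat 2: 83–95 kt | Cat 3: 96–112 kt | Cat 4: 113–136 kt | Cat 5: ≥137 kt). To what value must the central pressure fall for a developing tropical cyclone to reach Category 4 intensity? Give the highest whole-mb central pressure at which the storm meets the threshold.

927 mb

Category 4 begins at V = 113 kt.
Required ΔP = (113/6.2)^(1/0.659) = 18.226^1.517 ≈ 81.85 mb.
P_c ≤ 1009 − 81.85 = 927.15, so the highest integer P_c is 927 mb.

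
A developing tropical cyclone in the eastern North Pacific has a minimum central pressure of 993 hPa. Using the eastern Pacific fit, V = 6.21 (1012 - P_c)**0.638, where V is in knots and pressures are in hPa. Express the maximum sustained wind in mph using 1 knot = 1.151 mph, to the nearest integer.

47 mph

ΔP = 1012 − 993 = 19 hPa.
V ≈ 6.21 × 19^0.638 = 6.21 × 6.544 ≈ 40.638 kt.
40.638 × 1.151 ≈ 46.77 mph → 47 mph.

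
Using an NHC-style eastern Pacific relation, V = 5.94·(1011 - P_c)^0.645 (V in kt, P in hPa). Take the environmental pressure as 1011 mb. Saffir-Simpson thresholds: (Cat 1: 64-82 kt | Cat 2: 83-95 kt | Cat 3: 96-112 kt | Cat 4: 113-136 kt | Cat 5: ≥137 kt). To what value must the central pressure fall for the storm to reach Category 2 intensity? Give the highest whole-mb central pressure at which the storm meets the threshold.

951 mb

Category 2 begins at V = 83 kt.
Required ΔP = (83/5.94)^(1/0.645) = 13.973^1.550 ≈ 59.65 mb.
P_c ≤ 1011 − 59.65 = 951.35, so the highest integer P_c is 951 mb.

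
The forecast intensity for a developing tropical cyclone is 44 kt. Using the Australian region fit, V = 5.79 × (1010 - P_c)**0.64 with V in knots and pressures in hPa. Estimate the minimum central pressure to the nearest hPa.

986 hPa

ΔP = (V / 5.79)^(1/0.64) = (44/5.79)^1.562.
44/5.79 = 7.599; 7.599^1.562 ≈ 23.78 hPa.
P_c = 1010 − 23.78 = 986.22 ≈ 986 hPa.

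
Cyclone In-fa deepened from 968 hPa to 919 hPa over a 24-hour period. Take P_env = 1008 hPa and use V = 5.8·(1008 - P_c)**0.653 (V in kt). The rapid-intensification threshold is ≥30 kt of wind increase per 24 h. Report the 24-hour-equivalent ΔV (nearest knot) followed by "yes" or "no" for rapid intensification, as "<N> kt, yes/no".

44 kt, yes

V₁: ΔP = 40, V ≈ 5.8 × 40^0.653 ≈ 64.50 kt.
V₂: ΔP = 89, V ≈ 5.8 × 89^0.653 ≈ 108.74 kt.
ΔV over 24 h = 44.24 kt → 24 h equivalent = 44.24 × 24/24 ≈ 44.24 kt.
44 kt ≥ 30 kt ⇒ rapid intensification.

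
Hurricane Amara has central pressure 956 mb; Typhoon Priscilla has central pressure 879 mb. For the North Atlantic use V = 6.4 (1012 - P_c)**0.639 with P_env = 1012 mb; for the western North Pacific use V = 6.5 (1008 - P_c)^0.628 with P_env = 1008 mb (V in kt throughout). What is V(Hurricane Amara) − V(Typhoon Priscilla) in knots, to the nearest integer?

Hurricane Amara: ΔP = 56; V ≈ 6.4 × 56^0.639 ≈ 83.81 kt.
Typhoon Priscilla: ΔP = 129; V ≈ 6.5 × 129^0.628 ≈ 137.52 kt.
Difference ≈ 83.81 − 137.52 = -53.71 → -54 kt.

-54 kt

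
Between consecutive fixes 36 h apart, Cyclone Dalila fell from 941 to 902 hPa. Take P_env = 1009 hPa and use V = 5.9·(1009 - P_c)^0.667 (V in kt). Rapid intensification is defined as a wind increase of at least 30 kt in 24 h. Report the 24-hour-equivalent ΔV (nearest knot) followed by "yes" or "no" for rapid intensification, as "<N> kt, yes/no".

V₁: ΔP = 68, V ≈ 5.9 × 68^0.667 ≈ 98.43 kt.
V₂: ΔP = 107, V ≈ 5.9 × 107^0.667 ≈ 133.18 kt.
ΔV over 36 h = 34.75 kt → 24 h equivalent = 34.75 × 24/36 ≈ 23.17 kt.
23 kt < 30 kt ⇒ not rapid intensification.

23 kt, no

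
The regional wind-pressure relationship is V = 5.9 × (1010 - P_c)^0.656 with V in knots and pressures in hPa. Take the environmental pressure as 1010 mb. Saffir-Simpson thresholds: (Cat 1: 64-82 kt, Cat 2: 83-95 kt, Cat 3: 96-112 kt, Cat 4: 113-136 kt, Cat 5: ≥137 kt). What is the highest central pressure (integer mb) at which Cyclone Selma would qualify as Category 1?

Category 1 begins at V = 64 kt.
Required ΔP = (64/5.9)^(1/0.656) = 10.847^1.524 ≈ 37.87 mb.
P_c ≤ 1010 − 37.87 = 972.13, so the highest integer P_c is 972 mb.

972 mb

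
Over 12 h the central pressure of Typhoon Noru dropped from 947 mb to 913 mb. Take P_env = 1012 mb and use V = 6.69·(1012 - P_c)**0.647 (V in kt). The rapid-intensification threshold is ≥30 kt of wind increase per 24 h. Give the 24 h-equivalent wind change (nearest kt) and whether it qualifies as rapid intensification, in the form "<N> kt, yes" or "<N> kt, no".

62 kt, yes

V₁: ΔP = 65, V ≈ 6.69 × 65^0.647 ≈ 99.63 kt.
V₂: ΔP = 99, V ≈ 6.69 × 99^0.647 ≈ 130.80 kt.
ΔV over 12 h = 31.17 kt → 24 h equivalent = 31.17 × 24/12 ≈ 62.34 kt.
62 kt ≥ 30 kt ⇒ rapid intensification.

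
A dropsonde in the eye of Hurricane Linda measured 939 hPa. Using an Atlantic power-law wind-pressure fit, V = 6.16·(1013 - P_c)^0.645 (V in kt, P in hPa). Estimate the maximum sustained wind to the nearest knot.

ΔP = 1013 − 939 = 74 hPa.
74^0.645 ≈ 16.057.
V ≈ 6.16 × 16.057 ≈ 98.9 kt.

99 kt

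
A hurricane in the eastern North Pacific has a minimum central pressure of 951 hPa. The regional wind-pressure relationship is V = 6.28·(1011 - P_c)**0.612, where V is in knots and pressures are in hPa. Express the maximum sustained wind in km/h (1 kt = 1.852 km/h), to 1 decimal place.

142.5 km/h

ΔP = 1011 − 951 = 60 hPa.
V ≈ 6.28 × 60^0.612 = 6.28 × 12.253 ≈ 76.946 kt.
76.946 × 1.852 ≈ 142.50 km/h → 142.5 km/h.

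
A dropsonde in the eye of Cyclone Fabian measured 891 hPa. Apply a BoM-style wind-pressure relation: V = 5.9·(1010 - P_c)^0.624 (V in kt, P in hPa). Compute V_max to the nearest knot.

ΔP = 1010 − 891 = 119 hPa.
119^0.624 ≈ 19.731.
V ≈ 5.9 × 19.731 ≈ 116.4 kt.

116 kt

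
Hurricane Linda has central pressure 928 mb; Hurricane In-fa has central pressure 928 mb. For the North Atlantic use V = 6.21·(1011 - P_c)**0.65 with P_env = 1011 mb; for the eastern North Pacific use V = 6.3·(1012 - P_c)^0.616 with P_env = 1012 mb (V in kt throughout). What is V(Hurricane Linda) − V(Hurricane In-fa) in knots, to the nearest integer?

Hurricane Linda: ΔP = 83; V ≈ 6.21 × 83^0.65 ≈ 109.77 kt.
Hurricane In-fa: ΔP = 84; V ≈ 6.3 × 84^0.616 ≈ 96.54 kt.
Difference ≈ 109.77 − 96.54 = 13.23 → 13 kt.

13 kt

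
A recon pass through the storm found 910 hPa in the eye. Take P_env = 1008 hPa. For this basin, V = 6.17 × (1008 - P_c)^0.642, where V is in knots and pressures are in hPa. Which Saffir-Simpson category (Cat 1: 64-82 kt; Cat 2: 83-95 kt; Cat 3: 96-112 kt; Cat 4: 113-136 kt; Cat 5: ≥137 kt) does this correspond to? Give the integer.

ΔP = 1008 − 910 = 98 hPa.
V ≈ 6.17 × 98^0.642 = 6.17 × 18.98 ≈ 117 kt.
117 kt falls in the Category 4 band.

4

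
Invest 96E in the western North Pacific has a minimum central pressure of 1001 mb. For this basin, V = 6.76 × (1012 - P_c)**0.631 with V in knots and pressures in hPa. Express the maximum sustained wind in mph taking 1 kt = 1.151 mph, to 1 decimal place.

35.3 mph

ΔP = 1012 − 1001 = 11 mb.
V ≈ 6.76 × 11^0.631 = 6.76 × 4.541 ≈ 30.695 kt.
30.695 × 1.151 ≈ 35.33 mph → 35.3 mph.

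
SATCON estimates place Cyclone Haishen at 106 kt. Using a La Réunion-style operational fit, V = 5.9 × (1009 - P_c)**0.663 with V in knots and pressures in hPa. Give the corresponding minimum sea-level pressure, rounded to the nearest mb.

ΔP = (V / 5.9)^(1/0.663) = (106/5.9)^1.508.
106/5.9 = 17.966; 17.966^1.508 ≈ 78.00 mb.
P_c = 1009 − 78.00 = 931.00 ≈ 931 mb.

931 mb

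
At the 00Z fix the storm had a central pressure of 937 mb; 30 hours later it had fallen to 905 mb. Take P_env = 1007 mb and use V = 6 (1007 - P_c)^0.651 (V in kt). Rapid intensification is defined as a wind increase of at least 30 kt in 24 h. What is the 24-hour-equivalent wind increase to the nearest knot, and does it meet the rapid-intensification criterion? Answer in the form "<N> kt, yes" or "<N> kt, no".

21 kt, no

V₁: ΔP = 70, V ≈ 6 × 70^0.651 ≈ 95.35 kt.
V₂: ΔP = 102, V ≈ 6 × 102^0.651 ≈ 121.83 kt.
ΔV over 30 h = 26.48 kt → 24 h equivalent = 26.48 × 24/30 ≈ 21.18 kt.
21 kt < 30 kt ⇒ not rapid intensification.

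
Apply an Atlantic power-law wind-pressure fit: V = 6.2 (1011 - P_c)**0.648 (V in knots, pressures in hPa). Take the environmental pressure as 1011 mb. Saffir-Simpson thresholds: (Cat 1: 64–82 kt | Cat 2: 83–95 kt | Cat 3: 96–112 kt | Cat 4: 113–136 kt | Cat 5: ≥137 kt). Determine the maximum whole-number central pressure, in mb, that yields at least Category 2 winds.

956 mb

Category 2 begins at V = 83 kt.
Required ΔP = (83/6.2)^(1/0.648) = 13.387^1.543 ≈ 54.79 mb.
P_c ≤ 1011 − 54.79 = 956.21, so the highest integer P_c is 956 mb.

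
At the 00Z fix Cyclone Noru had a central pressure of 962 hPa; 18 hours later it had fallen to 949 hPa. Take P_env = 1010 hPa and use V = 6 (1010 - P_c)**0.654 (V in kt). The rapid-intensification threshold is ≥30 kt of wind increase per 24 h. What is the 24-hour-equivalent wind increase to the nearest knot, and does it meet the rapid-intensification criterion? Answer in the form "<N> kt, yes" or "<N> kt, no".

V₁: ΔP = 48, V ≈ 6 × 48^0.654 ≈ 75.45 kt.
V₂: ΔP = 61, V ≈ 6 × 61^0.654 ≈ 88.26 kt.
ΔV over 18 h = 12.81 kt → 24 h equivalent = 12.81 × 24/18 ≈ 17.08 kt.
17 kt < 30 kt ⇒ not rapid intensification.

17 kt, no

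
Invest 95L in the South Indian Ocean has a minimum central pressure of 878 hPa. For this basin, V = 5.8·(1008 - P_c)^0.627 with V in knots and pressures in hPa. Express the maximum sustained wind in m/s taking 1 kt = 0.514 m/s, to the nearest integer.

63 m/s

ΔP = 1008 − 878 = 130 hPa.
V ≈ 5.8 × 130^0.627 = 5.8 × 21.156 ≈ 122.707 kt.
122.707 × 0.514 ≈ 63.07 m/s → 63 m/s.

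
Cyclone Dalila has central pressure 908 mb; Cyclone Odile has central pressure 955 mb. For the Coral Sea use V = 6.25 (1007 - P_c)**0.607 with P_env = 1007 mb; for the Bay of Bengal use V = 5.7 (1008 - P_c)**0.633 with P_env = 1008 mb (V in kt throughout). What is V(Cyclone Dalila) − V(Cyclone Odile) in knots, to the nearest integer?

Cyclone Dalila: ΔP = 99; V ≈ 6.25 × 99^0.607 ≈ 101.68 kt.
Cyclone Odile: ΔP = 53; V ≈ 5.7 × 53^0.633 ≈ 70.36 kt.
Difference ≈ 101.68 − 70.36 = 31.32 → 31 kt.

31 kt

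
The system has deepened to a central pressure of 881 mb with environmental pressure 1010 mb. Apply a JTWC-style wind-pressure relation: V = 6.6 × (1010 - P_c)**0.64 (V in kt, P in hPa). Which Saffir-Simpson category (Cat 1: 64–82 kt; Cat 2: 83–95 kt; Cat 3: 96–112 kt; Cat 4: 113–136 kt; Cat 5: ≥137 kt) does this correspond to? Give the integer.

5

ΔP = 1010 − 881 = 129 mb.
V ≈ 6.6 × 129^0.64 = 6.6 × 22.43 ≈ 148 kt.
148 kt falls in the Category 5 band.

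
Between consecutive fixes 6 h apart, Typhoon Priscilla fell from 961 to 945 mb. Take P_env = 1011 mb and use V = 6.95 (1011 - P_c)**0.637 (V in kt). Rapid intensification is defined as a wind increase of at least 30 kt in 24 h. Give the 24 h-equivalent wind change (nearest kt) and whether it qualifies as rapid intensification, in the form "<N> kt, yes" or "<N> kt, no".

65 kt, yes

V₁: ΔP = 50, V ≈ 6.95 × 50^0.637 ≈ 83.99 kt.
V₂: ΔP = 66, V ≈ 6.95 × 66^0.637 ≈ 100.24 kt.
ΔV over 6 h = 16.25 kt → 24 h equivalent = 16.25 × 24/6 ≈ 65.00 kt.
65 kt ≥ 30 kt ⇒ rapid intensification.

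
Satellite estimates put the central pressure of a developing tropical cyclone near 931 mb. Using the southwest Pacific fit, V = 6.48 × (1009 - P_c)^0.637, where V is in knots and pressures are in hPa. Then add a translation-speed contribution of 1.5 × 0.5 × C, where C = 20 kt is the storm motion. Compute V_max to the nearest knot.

119 kt

ΔP = 1009 − 931 = 78 mb.
78^0.637 ≈ 16.042.
V ≈ 6.48 × 16.042 ≈ 104.0 kt.
Translation term: 1.5 × 0.5 × 20 = 15 kt.
Corrected V ≈ 119 kt → 119 kt.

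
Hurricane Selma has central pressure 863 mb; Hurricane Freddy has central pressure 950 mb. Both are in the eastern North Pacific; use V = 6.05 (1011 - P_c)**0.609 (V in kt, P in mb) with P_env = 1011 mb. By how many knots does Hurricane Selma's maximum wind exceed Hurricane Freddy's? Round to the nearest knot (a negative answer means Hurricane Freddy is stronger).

Hurricane Selma: ΔP = 148; V ≈ 6.05 × 148^0.609 ≈ 126.90 kt.
Hurricane Freddy: ΔP = 61; V ≈ 6.05 × 61^0.609 ≈ 73.96 kt.
Difference ≈ 126.90 − 73.96 = 52.94 → 53 kt.

53 kt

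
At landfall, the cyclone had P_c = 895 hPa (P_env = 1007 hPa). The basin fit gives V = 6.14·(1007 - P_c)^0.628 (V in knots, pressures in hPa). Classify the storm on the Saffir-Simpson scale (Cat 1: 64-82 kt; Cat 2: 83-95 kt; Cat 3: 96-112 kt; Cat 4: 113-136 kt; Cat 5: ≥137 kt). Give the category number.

4

ΔP = 1007 − 895 = 112 hPa.
V ≈ 6.14 × 112^0.628 = 6.14 × 19.36 ≈ 119 kt.
119 kt falls in the Category 4 band.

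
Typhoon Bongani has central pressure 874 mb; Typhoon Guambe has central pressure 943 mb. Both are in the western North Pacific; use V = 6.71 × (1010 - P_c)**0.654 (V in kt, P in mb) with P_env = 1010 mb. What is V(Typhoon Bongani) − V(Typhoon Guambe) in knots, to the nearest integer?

Typhoon Bongani: ΔP = 136; V ≈ 6.71 × 136^0.654 ≈ 166.75 kt.
Typhoon Guambe: ΔP = 67; V ≈ 6.71 × 67^0.654 ≈ 104.95 kt.
Difference ≈ 166.75 − 104.95 = 61.80 → 62 kt.

62 kt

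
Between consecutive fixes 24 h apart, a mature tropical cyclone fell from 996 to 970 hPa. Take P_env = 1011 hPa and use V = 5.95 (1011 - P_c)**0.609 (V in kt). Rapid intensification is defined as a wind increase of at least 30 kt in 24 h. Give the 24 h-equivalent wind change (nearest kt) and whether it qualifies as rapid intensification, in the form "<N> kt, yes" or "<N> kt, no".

V₁: ΔP = 15, V ≈ 5.95 × 15^0.609 ≈ 30.96 kt.
V₂: ΔP = 41, V ≈ 5.95 × 41^0.609 ≈ 57.11 kt.
ΔV over 24 h = 26.15 kt → 24 h equivalent = 26.15 × 24/24 ≈ 26.15 kt.
26 kt < 30 kt ⇒ not rapid intensification.

26 kt, no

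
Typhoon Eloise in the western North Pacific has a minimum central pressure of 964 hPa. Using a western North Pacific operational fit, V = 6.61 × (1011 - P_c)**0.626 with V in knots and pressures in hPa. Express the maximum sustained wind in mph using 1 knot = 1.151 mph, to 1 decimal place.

84.7 mph

ΔP = 1011 − 964 = 47 hPa.
V ≈ 6.61 × 47^0.626 = 6.61 × 11.136 ≈ 73.610 kt.
73.610 × 1.151 ≈ 84.72 mph → 84.7 mph.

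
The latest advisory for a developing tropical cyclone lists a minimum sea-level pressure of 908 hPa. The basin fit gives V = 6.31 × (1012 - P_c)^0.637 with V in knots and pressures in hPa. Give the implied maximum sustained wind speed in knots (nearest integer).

ΔP = 1012 − 908 = 104 hPa.
104^0.637 ≈ 19.269.
V ≈ 6.31 × 19.269 ≈ 121.6 kt.

122 kt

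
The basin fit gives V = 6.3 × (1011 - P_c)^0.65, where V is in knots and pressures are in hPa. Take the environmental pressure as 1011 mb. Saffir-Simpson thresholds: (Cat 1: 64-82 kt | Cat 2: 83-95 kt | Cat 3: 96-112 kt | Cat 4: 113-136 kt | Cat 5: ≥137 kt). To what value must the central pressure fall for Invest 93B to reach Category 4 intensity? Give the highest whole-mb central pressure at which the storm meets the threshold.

Category 4 begins at V = 113 kt.
Required ΔP = (113/6.3)^(1/0.65) = 17.937^1.538 ≈ 84.88 mb.
P_c ≤ 1011 − 84.88 = 926.12, so the highest integer P_c is 926 mb.

926 mb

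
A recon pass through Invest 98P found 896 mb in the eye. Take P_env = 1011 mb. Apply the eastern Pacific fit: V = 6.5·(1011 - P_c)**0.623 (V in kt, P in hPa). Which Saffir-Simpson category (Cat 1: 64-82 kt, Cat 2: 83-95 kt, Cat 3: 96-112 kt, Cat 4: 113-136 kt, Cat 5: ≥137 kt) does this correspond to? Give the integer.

ΔP = 1011 − 896 = 115 mb.
V ≈ 6.5 × 115^0.623 = 6.5 × 19.22 ≈ 125 kt.
125 kt falls in the Category 4 band.

4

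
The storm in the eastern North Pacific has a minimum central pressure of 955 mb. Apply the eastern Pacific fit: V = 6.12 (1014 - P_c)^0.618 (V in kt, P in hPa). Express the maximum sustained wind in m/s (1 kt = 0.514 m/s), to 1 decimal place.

39.1 m/s

ΔP = 1014 − 955 = 59 mb.
V ≈ 6.12 × 59^0.618 = 6.12 × 12.428 ≈ 76.057 kt.
76.057 × 0.514 ≈ 39.09 m/s → 39.1 m/s.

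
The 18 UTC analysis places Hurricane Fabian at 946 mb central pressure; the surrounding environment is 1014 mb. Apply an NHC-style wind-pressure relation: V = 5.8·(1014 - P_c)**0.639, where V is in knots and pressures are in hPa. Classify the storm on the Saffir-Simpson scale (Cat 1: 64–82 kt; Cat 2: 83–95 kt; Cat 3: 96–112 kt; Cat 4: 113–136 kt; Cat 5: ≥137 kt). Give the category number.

ΔP = 1014 − 946 = 68 mb.
V ≈ 5.8 × 68^0.639 = 5.8 × 14.82 ≈ 86 kt.
86 kt falls in the Category 2 band.

2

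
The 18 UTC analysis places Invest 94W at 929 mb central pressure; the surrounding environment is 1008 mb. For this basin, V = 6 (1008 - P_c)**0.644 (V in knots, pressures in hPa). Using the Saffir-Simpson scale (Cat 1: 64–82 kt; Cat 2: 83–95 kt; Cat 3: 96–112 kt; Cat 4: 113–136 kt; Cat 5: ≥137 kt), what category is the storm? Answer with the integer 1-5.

ΔP = 1008 − 929 = 79 mb.
V ≈ 6 × 79^0.644 = 6 × 16.68 ≈ 100 kt.
100 kt falls in the Category 3 band.

3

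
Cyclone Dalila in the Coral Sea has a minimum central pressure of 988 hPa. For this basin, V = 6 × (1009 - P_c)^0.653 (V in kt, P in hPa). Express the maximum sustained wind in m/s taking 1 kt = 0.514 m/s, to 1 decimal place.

22.5 m/s

ΔP = 1009 − 988 = 21 hPa.
V ≈ 6 × 21^0.653 = 6 × 7.301 ≈ 43.809 kt.
43.809 × 0.514 ≈ 22.52 m/s → 22.5 m/s.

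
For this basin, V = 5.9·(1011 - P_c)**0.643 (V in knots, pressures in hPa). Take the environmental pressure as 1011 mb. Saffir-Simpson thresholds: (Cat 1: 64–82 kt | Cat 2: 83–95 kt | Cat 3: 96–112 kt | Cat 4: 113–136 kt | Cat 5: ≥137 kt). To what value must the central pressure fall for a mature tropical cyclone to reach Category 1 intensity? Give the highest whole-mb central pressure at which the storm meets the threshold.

Category 1 begins at V = 64 kt.
Required ΔP = (64/5.9)^(1/0.643) = 10.847^1.555 ≈ 40.75 mb.
P_c ≤ 1011 − 40.75 = 970.25, so the highest integer P_c is 970 mb.

970 mb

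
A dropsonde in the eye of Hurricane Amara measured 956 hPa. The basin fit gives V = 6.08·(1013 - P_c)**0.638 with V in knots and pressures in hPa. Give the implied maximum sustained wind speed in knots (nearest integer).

ΔP = 1013 − 956 = 57 hPa.
57^0.638 ≈ 13.190.
V ≈ 6.08 × 13.190 ≈ 80.2 kt.

80 kt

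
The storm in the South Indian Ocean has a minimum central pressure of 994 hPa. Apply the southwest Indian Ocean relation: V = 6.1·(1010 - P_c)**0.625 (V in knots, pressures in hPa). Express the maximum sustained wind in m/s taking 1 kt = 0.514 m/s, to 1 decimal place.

ΔP = 1010 − 994 = 16 hPa.
V ≈ 6.1 × 16^0.625 = 6.1 × 5.657 ≈ 34.507 kt.
34.507 × 0.514 ≈ 17.74 m/s → 17.7 m/s.

17.7 m/s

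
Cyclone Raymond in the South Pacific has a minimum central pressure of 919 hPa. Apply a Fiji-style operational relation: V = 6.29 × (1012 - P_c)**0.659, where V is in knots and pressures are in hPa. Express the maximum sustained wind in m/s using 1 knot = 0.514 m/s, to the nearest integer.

64 m/s

ΔP = 1012 − 919 = 93 hPa.
V ≈ 6.29 × 93^0.659 = 6.29 × 19.826 ≈ 124.704 kt.
124.704 × 0.514 ≈ 64.10 m/s → 64 m/s.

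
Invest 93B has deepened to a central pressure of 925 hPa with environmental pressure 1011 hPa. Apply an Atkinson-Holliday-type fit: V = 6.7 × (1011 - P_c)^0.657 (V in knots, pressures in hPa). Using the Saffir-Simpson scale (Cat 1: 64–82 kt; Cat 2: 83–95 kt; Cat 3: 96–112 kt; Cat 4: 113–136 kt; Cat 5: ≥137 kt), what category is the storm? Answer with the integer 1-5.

ΔP = 1011 − 925 = 86 hPa.
V ≈ 6.7 × 86^0.657 = 6.7 × 18.66 ≈ 125 kt.
125 kt falls in the Category 4 band.

4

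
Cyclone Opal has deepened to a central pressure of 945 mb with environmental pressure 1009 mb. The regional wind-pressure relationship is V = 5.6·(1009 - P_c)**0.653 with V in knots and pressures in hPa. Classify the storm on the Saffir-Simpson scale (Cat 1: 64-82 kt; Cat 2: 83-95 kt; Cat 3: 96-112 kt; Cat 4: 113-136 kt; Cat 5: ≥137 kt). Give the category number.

ΔP = 1009 − 945 = 64 mb.
V ≈ 5.6 × 64^0.653 = 5.6 × 15.12 ≈ 85 kt.
85 kt falls in the Category 2 band.

2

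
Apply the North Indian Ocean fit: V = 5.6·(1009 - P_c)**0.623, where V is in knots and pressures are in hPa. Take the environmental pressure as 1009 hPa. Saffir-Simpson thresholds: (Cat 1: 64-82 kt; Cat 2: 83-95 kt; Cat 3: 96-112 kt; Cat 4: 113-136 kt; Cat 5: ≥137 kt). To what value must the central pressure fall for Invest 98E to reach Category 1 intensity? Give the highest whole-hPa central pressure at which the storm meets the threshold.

959 hPa

Category 1 begins at V = 64 kt.
Required ΔP = (64/5.6)^(1/0.623) = 11.429^1.605 ≈ 49.91 hPa.
P_c ≤ 1009 − 49.91 = 959.09, so the highest integer P_c is 959 hPa.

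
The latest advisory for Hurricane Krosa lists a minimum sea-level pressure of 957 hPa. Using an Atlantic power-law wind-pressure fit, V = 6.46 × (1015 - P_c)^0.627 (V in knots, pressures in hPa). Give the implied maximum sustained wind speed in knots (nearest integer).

ΔP = 1015 − 957 = 58 hPa.
58^0.627 ≈ 12.755.
V ≈ 6.46 × 12.755 ≈ 82.4 kt.

82 kt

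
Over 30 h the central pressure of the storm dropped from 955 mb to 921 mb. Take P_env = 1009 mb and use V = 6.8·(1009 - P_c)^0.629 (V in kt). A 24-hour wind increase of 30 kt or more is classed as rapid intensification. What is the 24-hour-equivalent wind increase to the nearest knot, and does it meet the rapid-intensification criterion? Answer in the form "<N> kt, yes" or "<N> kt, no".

24 kt, no

V₁: ΔP = 54, V ≈ 6.8 × 54^0.629 ≈ 83.60 kt.
V₂: ΔP = 88, V ≈ 6.8 × 88^0.629 ≈ 113.65 kt.
ΔV over 30 h = 30.05 kt → 24 h equivalent = 30.05 × 24/30 ≈ 24.04 kt.
24 kt < 30 kt ⇒ not rapid intensification.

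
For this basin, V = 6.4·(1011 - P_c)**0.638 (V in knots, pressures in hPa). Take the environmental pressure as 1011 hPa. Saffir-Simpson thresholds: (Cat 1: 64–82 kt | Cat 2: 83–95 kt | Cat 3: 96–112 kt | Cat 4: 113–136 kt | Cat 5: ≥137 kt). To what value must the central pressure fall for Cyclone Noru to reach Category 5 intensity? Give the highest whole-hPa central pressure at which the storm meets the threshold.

889 hPa

Category 5 begins at V = 137 kt.
Required ΔP = (137/6.4)^(1/0.638) = 21.406^1.567 ≈ 121.76 hPa.
P_c ≤ 1011 − 121.76 = 889.24, so the highest integer P_c is 889 hPa.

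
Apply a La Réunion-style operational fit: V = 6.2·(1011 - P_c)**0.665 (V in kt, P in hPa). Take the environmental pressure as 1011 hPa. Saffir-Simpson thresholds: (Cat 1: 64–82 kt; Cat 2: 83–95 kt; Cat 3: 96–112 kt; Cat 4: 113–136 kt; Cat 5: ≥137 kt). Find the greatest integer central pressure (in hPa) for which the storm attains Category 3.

949 hPa

Category 3 begins at V = 96 kt.
Required ΔP = (96/6.2)^(1/0.665) = 15.484^1.504 ≈ 61.56 hPa.
P_c ≤ 1011 − 61.56 = 949.44, so the highest integer P_c is 949 hPa.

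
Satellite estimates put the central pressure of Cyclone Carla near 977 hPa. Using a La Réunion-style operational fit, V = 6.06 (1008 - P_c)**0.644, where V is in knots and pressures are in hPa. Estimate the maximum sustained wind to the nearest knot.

ΔP = 1008 − 977 = 31 hPa.
31^0.644 ≈ 9.129.
V ≈ 6.06 × 9.129 ≈ 55.3 kt.

55 kt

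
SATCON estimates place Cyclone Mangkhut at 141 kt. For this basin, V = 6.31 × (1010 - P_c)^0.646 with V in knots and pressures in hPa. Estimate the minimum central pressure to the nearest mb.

ΔP = (V / 6.31)^(1/0.646) = (141/6.31)^1.548.
141/6.31 = 22.345; 22.345^1.548 ≈ 122.61 mb.
P_c = 1010 − 122.61 = 887.39 ≈ 887 mb.

887 mb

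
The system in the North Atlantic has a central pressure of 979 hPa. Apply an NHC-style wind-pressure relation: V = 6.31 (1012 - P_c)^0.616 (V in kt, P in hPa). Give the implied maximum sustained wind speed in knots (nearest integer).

54 kt

ΔP = 1012 − 979 = 33 hPa.
33^0.616 ≈ 8.618.
V ≈ 6.31 × 8.618 ≈ 54.4 kt.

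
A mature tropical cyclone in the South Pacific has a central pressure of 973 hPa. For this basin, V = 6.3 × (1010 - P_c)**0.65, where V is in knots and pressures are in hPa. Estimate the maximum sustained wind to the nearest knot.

ΔP = 1010 − 973 = 37 hPa.
37^0.65 ≈ 10.455.
V ≈ 6.3 × 10.455 ≈ 65.9 kt.

66 kt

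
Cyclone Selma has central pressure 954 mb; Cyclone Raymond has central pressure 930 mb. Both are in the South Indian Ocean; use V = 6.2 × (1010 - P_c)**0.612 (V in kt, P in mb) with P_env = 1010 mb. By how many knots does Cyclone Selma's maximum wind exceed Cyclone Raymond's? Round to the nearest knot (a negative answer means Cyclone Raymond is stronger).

-18 kt

Cyclone Selma: ΔP = 56; V ≈ 6.2 × 56^0.612 ≈ 72.83 kt.
Cyclone Raymond: ΔP = 80; V ≈ 6.2 × 80^0.612 ≈ 90.59 kt.
Difference ≈ 72.83 − 90.59 = -17.76 → -18 kt.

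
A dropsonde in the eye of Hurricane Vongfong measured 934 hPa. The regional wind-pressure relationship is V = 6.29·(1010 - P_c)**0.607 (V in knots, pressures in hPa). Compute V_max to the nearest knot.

ΔP = 1010 − 934 = 76 hPa.
76^0.607 ≈ 13.857.
V ≈ 6.29 × 13.857 ≈ 87.2 kt.

87 kt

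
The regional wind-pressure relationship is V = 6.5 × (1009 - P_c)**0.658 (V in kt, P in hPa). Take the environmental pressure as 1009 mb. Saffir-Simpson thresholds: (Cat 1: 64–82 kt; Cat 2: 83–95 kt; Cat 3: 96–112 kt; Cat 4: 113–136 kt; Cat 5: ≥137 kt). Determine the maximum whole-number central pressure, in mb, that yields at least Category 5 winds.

906 mb

Category 5 begins at V = 137 kt.
Required ΔP = (137/6.5)^(1/0.658) = 21.077^1.520 ≈ 102.77 mb.
P_c ≤ 1009 − 102.77 = 906.23, so the highest integer P_c is 906 mb.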